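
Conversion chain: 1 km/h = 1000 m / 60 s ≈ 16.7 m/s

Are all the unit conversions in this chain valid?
The chain is incorrect (it contains an error).

Incorrect: 1 h = 3600 s, not 60 s (1 km/h ≈ 0.278 m/s)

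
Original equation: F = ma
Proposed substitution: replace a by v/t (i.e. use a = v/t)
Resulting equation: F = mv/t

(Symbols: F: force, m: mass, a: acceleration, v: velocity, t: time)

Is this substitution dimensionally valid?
Yes

[a] = [L T^-2] and [v/t] = [L T^-2]. These match, so the substitution replaces a quantity by one of the same dimensions and the result F = mv/t has LHS [L M T^-2] vs RHS [L M T^-2] — still consistent.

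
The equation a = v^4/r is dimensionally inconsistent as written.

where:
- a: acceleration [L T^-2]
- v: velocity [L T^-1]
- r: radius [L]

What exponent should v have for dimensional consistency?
The exponent of v should be 2: a = v^2/r

The LHS a has dimensions [L T^-2]; v has dimensions [L T^-1].
As written, the RHS v^4/r (exponent 4 on v) has dimensions [L^3 T^-4], which does not match.
With exponent 2, the RHS v^2/r has dimensions [L T^-2], matching the LHS.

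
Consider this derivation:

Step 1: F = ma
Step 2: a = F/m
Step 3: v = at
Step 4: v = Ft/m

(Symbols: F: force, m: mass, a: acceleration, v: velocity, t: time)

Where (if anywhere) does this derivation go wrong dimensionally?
No step introduces an error — all steps are dimensionally consistent.

Step 1: F = ma → LHS [L M T^-2], RHS [L M T^-2] ✓
Step 2: a = F/m → LHS [L T^-2], RHS [L T^-2] ✓
Step 3: v = at → LHS [L T^-1], RHS [L T^-1] ✓
Step 4: v = Ft/m → LHS [L T^-1], RHS [L T^-1] ✓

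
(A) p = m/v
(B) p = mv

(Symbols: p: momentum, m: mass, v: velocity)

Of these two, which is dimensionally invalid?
(A)

(A) p = m/v: LHS [L M T^-1], RHS [L^-1 M T] ✗
(B) p = mv: LHS [L M T^-1], RHS [L M T^-1] ✓

Expression (A) p = m/v is dimensionally incorrect.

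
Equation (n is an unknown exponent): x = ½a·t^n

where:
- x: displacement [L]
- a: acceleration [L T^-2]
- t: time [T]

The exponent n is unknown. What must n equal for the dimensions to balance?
n = 2

x has dimensions [L]; t has dimensions [T].
The rest of the RHS has dimensions [L T^-2], so t^n must supply [T^2].
With n = 2: ½a·t^2 has dimensions [L], matching the LHS ✓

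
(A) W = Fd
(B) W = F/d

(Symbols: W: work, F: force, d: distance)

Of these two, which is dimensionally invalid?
(B)

(A) W = Fd: LHS [L^2 M T^-2], RHS [L^2 M T^-2] ✓
(B) W = F/d: LHS [L^2 M T^-2], RHS [M T^-2] ✗

Expression (B) W = F/d is dimensionally incorrect.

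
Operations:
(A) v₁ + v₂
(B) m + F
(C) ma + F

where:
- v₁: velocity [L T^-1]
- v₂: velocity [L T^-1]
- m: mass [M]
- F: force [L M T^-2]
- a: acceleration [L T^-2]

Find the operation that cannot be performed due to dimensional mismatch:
(B) m + F

(A) v₁ + v₂: v₁ [L T^-1] and v₂ [L T^-1] — same dimensions ✓
(B) m + F: m [M] and F [L M T^-2] — different dimensions cannot be added/subtracted ✗
(C) ma + F: ma [L M T^-2] and F [L M T^-2] — same dimensions ✓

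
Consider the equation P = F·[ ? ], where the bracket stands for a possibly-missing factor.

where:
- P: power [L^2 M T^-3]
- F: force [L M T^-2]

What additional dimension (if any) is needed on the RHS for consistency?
[L T^-1] — velocity (e.g. v)

P has dimensions [L^2 M T^-3]; F has dimensions [L M T^-2].
The bracketed factor must supply [L^2 M T^-3] / [L M T^-2] = [L T^-1].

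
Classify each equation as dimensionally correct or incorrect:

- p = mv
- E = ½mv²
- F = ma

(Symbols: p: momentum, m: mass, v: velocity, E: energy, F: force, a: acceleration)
Dimensionally correct: p = mv, E = ½mv², F = ma
Dimensionally incorrect: none
Ordered (correct first, then incorrect): p = mv, E = ½mv², F = ma

- p = mv: LHS [L M T^-1], RHS [L M T^-1] → correct ✓
- E = ½mv²: LHS [L^2 M T^-2], RHS [L^2 M T^-2] → correct ✓
- F = ma: LHS [L M T^-2], RHS [L M T^-2] → correct ✓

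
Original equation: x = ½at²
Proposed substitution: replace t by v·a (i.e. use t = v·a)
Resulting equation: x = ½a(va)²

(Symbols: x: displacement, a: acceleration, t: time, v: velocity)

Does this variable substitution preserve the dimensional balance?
No

[t] = [T] and [v·a] = [L^2 T^-3]. These differ, so the substitution replaces a quantity by one of different dimensions and the result x = ½a(va)² has LHS [L] vs RHS [L^5 T^-8] — inconsistent.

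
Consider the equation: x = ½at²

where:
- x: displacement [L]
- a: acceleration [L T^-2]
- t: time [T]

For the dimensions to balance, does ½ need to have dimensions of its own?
No

x has dimensions [L] and at² already has dimensions [L], so the equation balances without ½ contributing any dimensions. ½ is a pure (dimensionless) number; changing or removing it would not affect dimensional consistency.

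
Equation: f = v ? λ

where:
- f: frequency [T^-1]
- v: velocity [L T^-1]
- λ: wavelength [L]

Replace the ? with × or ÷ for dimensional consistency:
division (÷): f = v ÷ λ

f [T^-1]; v [L T^-1]; λ [L].
v × λ → [L^2 T^-1] ✗
v ÷ λ → [T^-1] ✓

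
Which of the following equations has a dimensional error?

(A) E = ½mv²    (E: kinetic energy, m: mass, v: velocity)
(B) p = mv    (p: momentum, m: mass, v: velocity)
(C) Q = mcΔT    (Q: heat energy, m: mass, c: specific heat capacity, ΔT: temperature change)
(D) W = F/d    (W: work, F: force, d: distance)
(D) W = F/d

The equation (D) W = F/d is dimensionally incorrect.

LHS (W): [L^2 M T^-2]
RHS (F/d): [M T^-2] ✗

The dimensions do not match. The other three equations balance.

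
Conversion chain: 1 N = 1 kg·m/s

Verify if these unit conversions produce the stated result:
The chain is incorrect (it contains an error).

Incorrect: Newton is kg·m/s², not kg·m/s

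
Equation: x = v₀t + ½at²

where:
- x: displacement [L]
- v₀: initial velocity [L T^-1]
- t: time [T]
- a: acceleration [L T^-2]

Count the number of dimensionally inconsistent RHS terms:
0

LHS x: [L]
- v₀t: [L] ✓
- ½at²: [L] ✓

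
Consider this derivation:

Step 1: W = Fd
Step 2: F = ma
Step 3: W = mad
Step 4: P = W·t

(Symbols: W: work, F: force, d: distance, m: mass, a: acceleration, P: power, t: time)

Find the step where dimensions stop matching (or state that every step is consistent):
Step 4

Step 1: W = Fd → LHS [L^2 M T^-2], RHS [L^2 M T^-2] ✓
Step 2: F = ma → LHS [L M T^-2], RHS [L M T^-2] ✓
Step 3: W = mad → LHS [L^2 M T^-2], RHS [L^2 M T^-2] ✓
Step 4: P = W·t → LHS [L^2 M T^-3], RHS [L^2 M T^-1] ✗

The first dimensional inconsistency appears in step 4: P = W·t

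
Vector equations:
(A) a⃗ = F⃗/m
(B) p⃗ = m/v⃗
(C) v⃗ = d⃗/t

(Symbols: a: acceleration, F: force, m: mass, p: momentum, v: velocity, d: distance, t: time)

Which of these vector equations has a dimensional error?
(B) p⃗ = m/v⃗

(A) a⃗ = F⃗/m: LHS [L T^-2], RHS [L T^-2] ✓ — force (vector) divided by mass (scalar)
(B) p⃗ = m/v⃗: LHS [L M T^-1], RHS [L^-1 M T] ✗ — momentum is mass times velocity; should be mv⃗ (and division by a vector is undefined)
(C) v⃗ = d⃗/t: LHS [L T^-1], RHS [L T^-1] ✓ — displacement (vector) divided by time (scalar)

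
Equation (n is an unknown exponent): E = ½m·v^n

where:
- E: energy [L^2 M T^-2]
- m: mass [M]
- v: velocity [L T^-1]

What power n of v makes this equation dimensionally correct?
n = 2

E has dimensions [L^2 M T^-2]; v has dimensions [L T^-1].
The rest of the RHS has dimensions [M], so v^n must supply [L^2 T^-2].
With n = 2: ½m·v^2 has dimensions [L^2 M T^-2], matching the LHS ✓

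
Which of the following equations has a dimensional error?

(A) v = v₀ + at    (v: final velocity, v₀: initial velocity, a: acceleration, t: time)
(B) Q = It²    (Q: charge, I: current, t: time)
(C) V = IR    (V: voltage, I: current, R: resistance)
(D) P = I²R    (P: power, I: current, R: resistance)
(B) Q = It²

The equation (B) Q = It² is dimensionally incorrect.

LHS (Q): [I T]
RHS (It²): [I T^2] ✗

The dimensions do not match. The other three equations balance.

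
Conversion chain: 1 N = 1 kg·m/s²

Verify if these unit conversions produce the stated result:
The chain is correct (no errors).

Correct: Newton is defined as kg·m/s²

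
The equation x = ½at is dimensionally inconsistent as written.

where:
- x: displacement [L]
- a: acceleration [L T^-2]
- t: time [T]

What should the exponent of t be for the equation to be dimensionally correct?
The exponent of t should be 2: x = ½at^2

The LHS x has dimensions [L]; t has dimensions [T].
As written, the RHS ½at (exponent 1 on t) has dimensions [L T^-1], which does not match.
With exponent 2, the RHS ½at^2 has dimensions [L], matching the LHS.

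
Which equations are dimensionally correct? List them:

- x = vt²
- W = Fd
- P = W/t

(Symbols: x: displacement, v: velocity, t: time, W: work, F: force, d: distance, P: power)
Dimensionally correct: W = Fd, P = W/t
Dimensionally incorrect: x = vt²
Ordered (correct first, then incorrect): W = Fd, P = W/t, x = vt²

- x = vt²: LHS [L], RHS [L T] → incorrect ✗
- W = Fd: LHS [L^2 M T^-2], RHS [L^2 M T^-2] → correct ✓
- P = W/t: LHS [L^2 M T^-3], RHS [L^2 M T^-3] → correct ✓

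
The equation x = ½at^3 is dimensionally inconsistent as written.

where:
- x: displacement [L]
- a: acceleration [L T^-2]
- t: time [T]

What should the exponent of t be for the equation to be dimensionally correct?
The exponent of t should be 2: x = ½at^2

The LHS x has dimensions [L]; t has dimensions [T].
As written, the RHS ½at^3 (exponent 3 on t) has dimensions [L T], which does not match.
With exponent 2, the RHS ½at^2 has dimensions [L], matching the LHS.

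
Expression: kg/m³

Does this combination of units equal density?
Yes

The expression kg/m³ has dimensions [L^-3 M], which is exactly density [L^-3 M].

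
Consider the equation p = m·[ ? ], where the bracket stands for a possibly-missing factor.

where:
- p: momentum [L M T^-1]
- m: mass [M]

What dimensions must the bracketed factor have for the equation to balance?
[L T^-1] — velocity (e.g. v)

p has dimensions [L M T^-1]; m has dimensions [M].
The bracketed factor must supply [L M T^-1] / [M] = [L T^-1].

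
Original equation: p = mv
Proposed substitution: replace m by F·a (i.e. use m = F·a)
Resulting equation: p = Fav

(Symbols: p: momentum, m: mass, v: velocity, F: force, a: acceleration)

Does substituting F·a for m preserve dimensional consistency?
No

[m] = [M] and [F·a] = [L^2 M T^-4]. These differ, so the substitution replaces a quantity by one of different dimensions and the result p = Fav has LHS [L M T^-1] vs RHS [L^3 M T^-5] — inconsistent.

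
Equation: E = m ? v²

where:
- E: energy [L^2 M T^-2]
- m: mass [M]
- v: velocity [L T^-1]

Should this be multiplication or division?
multiplication (×): E = m × v²

E [L^2 M T^-2]; m [M]; v² [L^2 T^-2].
m × v² → [L^2 M T^-2] ✓
m ÷ v² → [L^-2 M T^2] ✗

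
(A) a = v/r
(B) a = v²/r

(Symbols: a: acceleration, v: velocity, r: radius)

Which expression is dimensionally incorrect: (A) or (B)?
(A)

(A) a = v/r: LHS [L T^-2], RHS [T^-1] ✗
(B) a = v²/r: LHS [L T^-2], RHS [L T^-2] ✓

Expression (A) a = v/r is dimensionally incorrect.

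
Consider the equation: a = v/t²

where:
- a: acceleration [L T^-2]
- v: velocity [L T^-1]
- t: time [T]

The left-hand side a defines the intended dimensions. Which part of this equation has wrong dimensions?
The right-hand side term v/t²

a has dimensions [L T^-2], but v/t² has dimensions [L T^-3], so the term v/t² is dimensionally wrong for a.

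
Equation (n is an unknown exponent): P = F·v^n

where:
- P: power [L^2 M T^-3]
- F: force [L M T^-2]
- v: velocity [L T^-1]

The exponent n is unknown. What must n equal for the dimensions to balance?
n = 1

P has dimensions [L^2 M T^-3]; v has dimensions [L T^-1].
The rest of the RHS has dimensions [L M T^-2], so v^n must supply [L T^-1].
With n = 1: F·v^1 has dimensions [L^2 M T^-3], matching the LHS ✓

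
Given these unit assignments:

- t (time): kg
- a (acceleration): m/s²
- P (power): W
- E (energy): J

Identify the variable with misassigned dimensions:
t

The variable t (time) should have units s, not kg.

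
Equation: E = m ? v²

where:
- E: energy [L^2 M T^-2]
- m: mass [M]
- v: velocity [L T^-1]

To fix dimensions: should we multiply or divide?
multiplication (×): E = m × v²

E [L^2 M T^-2]; m [M]; v² [L^2 T^-2].
m × v² → [L^2 M T^-2] ✓
m ÷ v² → [L^-2 M T^2] ✗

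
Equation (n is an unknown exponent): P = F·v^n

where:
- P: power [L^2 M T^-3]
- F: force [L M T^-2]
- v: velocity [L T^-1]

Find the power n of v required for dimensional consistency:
n = 1

P has dimensions [L^2 M T^-3]; v has dimensions [L T^-1].
The rest of the RHS has dimensions [L M T^-2], so v^n must supply [L T^-1].
With n = 1: F·v^1 has dimensions [L^2 M T^-3], matching the LHS ✓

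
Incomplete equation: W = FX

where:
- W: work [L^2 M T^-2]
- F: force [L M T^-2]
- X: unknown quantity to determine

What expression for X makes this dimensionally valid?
X = d (distance), dimensions [L]

W has dimensions [L^2 M T^-2]; the rest of the RHS (F) has dimensions [L M T^-2].
So X must have dimensions [L] — X = d (distance).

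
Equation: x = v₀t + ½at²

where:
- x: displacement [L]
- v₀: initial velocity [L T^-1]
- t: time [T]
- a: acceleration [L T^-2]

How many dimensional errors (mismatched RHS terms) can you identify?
0

LHS x: [L]
- v₀t: [L] ✓
- ½at²: [L] ✓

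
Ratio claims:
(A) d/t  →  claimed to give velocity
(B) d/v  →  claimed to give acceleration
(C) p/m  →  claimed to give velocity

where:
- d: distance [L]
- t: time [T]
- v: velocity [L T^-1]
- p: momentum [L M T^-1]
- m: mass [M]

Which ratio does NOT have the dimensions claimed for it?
(B) d/v does not give acceleration

(A) d/t: [L T^-1] = velocity [L T^-1] ✓
(B) d/v: [T] ≠ acceleration [L T^-2] ✗
(C) p/m: [L T^-1] = velocity [L T^-1] ✓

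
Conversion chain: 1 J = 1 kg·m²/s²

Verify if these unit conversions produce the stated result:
The chain is correct (no errors).

Correct: Joule is defined as kg·m²/s²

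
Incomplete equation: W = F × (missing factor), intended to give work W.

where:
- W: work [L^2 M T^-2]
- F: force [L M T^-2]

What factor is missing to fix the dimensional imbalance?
d (distance), dimensions [L]

W has dimensions [L^2 M T^-2] and F has dimensions [L M T^-2].
The missing factor must have dimensions [L^2 M T^-2] / [L M T^-2] = [L], i.e. distance (d).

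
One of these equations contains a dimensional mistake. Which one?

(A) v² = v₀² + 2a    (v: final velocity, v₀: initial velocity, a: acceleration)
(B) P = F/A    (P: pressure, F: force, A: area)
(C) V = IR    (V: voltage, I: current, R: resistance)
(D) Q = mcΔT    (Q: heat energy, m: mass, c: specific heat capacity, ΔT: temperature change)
(A) v² = v₀² + 2a

The equation (A) v² = v₀² + 2a is dimensionally incorrect.

LHS (v²): [L^2 T^-2]
RHS terms:
  - v₀²: [L^2 T^-2] ✓
  - 2a: [L T^-2] ✗ (does not match LHS)

The dimensions do not match. The other three equations balance.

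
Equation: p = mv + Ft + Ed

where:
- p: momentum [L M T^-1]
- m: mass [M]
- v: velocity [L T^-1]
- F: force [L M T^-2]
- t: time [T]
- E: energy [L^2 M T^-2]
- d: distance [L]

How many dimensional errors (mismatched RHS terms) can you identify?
1

LHS p: [L M T^-1]
- mv: [L M T^-1] ✓
- Ft: [L M T^-1] ✓
- Ed: [L^3 M T^-2] ✗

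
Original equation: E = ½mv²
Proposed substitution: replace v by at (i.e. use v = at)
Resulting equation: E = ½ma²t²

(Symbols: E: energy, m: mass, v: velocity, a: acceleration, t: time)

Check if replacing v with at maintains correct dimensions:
Yes

[v] = [L T^-1] and [at] = [L T^-1]. These match, so the substitution replaces a quantity by one of the same dimensions and the result E = ½ma²t² has LHS [L^2 M T^-2] vs RHS [L^2 M T^-2] — still consistent.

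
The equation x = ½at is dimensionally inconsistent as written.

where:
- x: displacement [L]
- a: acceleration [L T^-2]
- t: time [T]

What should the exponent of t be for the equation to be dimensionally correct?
The exponent of t should be 2: x = ½at^2

The LHS x has dimensions [L]; t has dimensions [T].
As written, the RHS ½at (exponent 1 on t) has dimensions [L T^-1], which does not match.
With exponent 2, the RHS ½at^2 has dimensions [L], matching the LHS.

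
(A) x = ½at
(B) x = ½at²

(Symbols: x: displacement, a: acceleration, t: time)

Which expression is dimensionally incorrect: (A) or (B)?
(A)

(A) x = ½at: LHS [L], RHS [L T^-1] ✗
(B) x = ½at²: LHS [L], RHS [L] ✓

Expression (A) x = ½at is dimensionally incorrect.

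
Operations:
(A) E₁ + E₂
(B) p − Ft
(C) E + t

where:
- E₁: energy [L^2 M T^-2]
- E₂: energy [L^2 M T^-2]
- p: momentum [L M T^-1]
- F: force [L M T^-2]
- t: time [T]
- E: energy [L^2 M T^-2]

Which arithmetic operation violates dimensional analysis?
(C) E + t

(A) E₁ + E₂: E₁ [L^2 M T^-2] and E₂ [L^2 M T^-2] — same dimensions ✓
(B) p − Ft: p [L M T^-1] and Ft [L M T^-1] — same dimensions ✓
(C) E + t: E [L^2 M T^-2] and t [T] — different dimensions cannot be added/subtracted ✗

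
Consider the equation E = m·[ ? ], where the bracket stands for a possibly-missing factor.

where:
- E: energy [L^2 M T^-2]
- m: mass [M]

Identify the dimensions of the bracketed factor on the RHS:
[L^2 T^-2] — velocity squared (e.g. v²)

E has dimensions [L^2 M T^-2]; m has dimensions [M].
The bracketed factor must supply [L^2 M T^-2] / [M] = [L^2 T^-2].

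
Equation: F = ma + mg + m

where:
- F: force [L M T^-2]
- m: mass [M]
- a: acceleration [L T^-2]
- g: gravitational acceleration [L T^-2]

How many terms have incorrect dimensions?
1

LHS F: [L M T^-2]
- ma: [L M T^-2] ✓
- mg: [L M T^-2] ✓
- m: [M] ✗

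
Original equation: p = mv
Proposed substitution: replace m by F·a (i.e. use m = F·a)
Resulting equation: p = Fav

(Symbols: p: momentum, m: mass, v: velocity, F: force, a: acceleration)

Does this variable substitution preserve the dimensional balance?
No

[m] = [M] and [F·a] = [L^2 M T^-4]. These differ, so the substitution replaces a quantity by one of different dimensions and the result p = Fav has LHS [L M T^-1] vs RHS [L^3 M T^-5] — inconsistent.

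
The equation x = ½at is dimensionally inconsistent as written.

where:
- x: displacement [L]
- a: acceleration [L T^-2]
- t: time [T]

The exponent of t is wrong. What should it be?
The exponent of t should be 2: x = ½at^2

The LHS x has dimensions [L]; t has dimensions [T].
As written, the RHS ½at (exponent 1 on t) has dimensions [L T^-1], which does not match.
With exponent 2, the RHS ½at^2 has dimensions [L], matching the LHS.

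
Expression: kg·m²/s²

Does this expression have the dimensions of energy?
Yes

The expression kg·m²/s² has dimensions [L^2 M T^-2], which is exactly energy [L^2 M T^-2].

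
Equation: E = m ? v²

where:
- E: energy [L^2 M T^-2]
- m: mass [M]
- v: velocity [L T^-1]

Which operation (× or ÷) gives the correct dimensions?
multiplication (×): E = m × v²

E [L^2 M T^-2]; m [M]; v² [L^2 T^-2].
m × v² → [L^2 M T^-2] ✓
m ÷ v² → [L^-2 M T^2] ✗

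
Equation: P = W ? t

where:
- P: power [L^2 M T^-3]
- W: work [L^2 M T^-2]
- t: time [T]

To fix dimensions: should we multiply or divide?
division (÷): P = W ÷ t

P [L^2 M T^-3]; W [L^2 M T^-2]; t [T].
W × t → [L^2 M T^-1] ✗
W ÷ t → [L^2 M T^-3] ✓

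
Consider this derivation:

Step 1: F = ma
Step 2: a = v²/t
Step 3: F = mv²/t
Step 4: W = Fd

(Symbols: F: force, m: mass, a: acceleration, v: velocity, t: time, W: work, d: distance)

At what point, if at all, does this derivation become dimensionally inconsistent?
Step 2

Step 1: F = ma → LHS [L M T^-2], RHS [L M T^-2] ✓
Step 2: a = v²/t → LHS [L T^-2], RHS [L^2 T^-3] ✗

The first dimensional inconsistency appears in step 2: a = v²/t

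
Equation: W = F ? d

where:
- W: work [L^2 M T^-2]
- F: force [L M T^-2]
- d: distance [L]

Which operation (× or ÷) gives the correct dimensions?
multiplication (×): W = F × d

W [L^2 M T^-2]; F [L M T^-2]; d [L].
F × d → [L^2 M T^-2] ✓
F ÷ d → [M T^-2] ✗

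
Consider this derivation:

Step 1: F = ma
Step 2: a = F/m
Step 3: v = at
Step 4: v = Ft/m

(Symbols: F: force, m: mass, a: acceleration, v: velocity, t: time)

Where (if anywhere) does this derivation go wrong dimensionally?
No step introduces an error — all steps are dimensionally consistent.

Step 1: F = ma → LHS [L M T^-2], RHS [L M T^-2] ✓
Step 2: a = F/m → LHS [L T^-2], RHS [L T^-2] ✓
Step 3: v = at → LHS [L T^-1], RHS [L T^-1] ✓
Step 4: v = Ft/m → LHS [L T^-1], RHS [L T^-1] ✓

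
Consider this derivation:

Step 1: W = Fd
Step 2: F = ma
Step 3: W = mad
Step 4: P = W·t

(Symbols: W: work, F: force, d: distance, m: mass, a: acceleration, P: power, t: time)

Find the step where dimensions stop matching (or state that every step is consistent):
Step 4

Step 1: W = Fd → LHS [L^2 M T^-2], RHS [L^2 M T^-2] ✓
Step 2: F = ma → LHS [L M T^-2], RHS [L M T^-2] ✓
Step 3: W = mad → LHS [L^2 M T^-2], RHS [L^2 M T^-2] ✓
Step 4: P = W·t → LHS [L^2 M T^-3], RHS [L^2 M T^-1] ✗

The first dimensional inconsistency appears in step 4: P = W·t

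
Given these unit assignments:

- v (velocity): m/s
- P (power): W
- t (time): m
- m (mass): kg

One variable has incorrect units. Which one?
t

The variable t (time) should have units s, not m.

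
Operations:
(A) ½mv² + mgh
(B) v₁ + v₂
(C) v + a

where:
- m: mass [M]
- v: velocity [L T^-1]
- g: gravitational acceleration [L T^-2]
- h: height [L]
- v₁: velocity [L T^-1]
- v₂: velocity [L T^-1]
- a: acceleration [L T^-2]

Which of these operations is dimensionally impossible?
(C) v + a

(A) ½mv² + mgh: ½mv² [L^2 M T^-2] and mgh [L^2 M T^-2] — same dimensions ✓
(B) v₁ + v₂: v₁ [L T^-1] and v₂ [L T^-1] — same dimensions ✓
(C) v + a: v [L T^-1] and a [L T^-2] — different dimensions cannot be added/subtracted ✗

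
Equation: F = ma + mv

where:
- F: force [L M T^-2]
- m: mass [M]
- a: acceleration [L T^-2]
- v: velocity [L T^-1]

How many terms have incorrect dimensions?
1

LHS F: [L M T^-2]
- ma: [L M T^-2] ✓
- mv: [L M T^-1] ✗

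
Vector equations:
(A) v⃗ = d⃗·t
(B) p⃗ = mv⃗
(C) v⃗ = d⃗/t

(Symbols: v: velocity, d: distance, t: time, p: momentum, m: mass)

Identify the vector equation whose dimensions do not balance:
(A) v⃗ = d⃗·t

(A) v⃗ = d⃗·t: LHS [L T^-1], RHS [L T] ✗ — velocity is displacement per time; should be d⃗/t
(B) p⃗ = mv⃗: LHS [L M T^-1], RHS [L M T^-1] ✓ — mass (scalar) times velocity (vector)
(C) v⃗ = d⃗/t: LHS [L T^-1], RHS [L T^-1] ✓ — displacement (vector) divided by time (scalar)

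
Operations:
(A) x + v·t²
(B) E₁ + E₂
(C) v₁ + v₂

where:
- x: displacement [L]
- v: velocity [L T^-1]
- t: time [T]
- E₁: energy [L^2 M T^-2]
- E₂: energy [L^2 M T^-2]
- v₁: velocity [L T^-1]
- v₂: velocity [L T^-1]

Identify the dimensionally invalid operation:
(A) x + v·t²

(A) x + v·t²: x [L] and v·t² [L T] — different dimensions cannot be added/subtracted ✗
(B) E₁ + E₂: E₁ [L^2 M T^-2] and E₂ [L^2 M T^-2] — same dimensions ✓
(C) v₁ + v₂: v₁ [L T^-1] and v₂ [L T^-1] — same dimensions ✓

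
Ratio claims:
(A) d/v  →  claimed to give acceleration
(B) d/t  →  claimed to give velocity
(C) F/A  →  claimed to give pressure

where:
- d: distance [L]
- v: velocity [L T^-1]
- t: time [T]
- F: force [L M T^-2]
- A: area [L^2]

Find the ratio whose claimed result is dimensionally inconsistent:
(A) d/v does not give acceleration

(A) d/v: [T] ≠ acceleration [L T^-2] ✗
(B) d/t: [L T^-1] = velocity [L T^-1] ✓
(C) F/A: [L^-1 M T^-2] = pressure [L^-1 M T^-2] ✓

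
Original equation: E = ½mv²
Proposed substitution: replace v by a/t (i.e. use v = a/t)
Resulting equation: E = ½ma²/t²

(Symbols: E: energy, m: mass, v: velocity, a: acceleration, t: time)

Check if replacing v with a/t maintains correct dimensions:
No

[v] = [L T^-1] and [a/t] = [L T^-3]. These differ, so the substitution replaces a quantity by one of different dimensions and the result E = ½ma²/t² has LHS [L^2 M T^-2] vs RHS [L^2 M T^-6] — inconsistent.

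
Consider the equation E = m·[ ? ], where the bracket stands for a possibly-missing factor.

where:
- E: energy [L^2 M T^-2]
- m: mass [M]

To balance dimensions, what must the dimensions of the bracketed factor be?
[L^2 T^-2] — velocity squared (e.g. v²)

E has dimensions [L^2 M T^-2]; m has dimensions [M].
The bracketed factor must supply [L^2 M T^-2] / [M] = [L^2 T^-2].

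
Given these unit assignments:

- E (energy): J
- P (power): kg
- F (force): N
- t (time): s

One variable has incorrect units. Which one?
P

The variable P (power) should have units W, not kg.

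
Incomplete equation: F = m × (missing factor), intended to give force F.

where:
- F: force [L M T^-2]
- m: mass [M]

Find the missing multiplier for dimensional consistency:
a (acceleration), dimensions [L T^-2]

F has dimensions [L M T^-2] and m has dimensions [M].
The missing factor must have dimensions [L M T^-2] / [M] = [L T^-2], i.e. acceleration (a).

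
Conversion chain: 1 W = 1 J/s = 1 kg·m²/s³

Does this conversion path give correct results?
The chain is correct (no errors).

Correct: Watt is Joule per second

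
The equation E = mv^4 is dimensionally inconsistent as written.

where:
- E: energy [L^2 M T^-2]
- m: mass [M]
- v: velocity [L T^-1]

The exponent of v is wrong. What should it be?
The exponent of v should be 2: E = mv^2

The LHS E has dimensions [L^2 M T^-2]; v has dimensions [L T^-1].
As written, the RHS mv^4 (exponent 4 on v) has dimensions [L^4 M T^-4], which does not match.
With exponent 2, the RHS mv^2 has dimensions [L^2 M T^-2], matching the LHS.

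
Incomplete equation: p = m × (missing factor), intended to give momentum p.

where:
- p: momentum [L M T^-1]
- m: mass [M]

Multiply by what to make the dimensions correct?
v (velocity), dimensions [L T^-1]

p has dimensions [L M T^-1] and m has dimensions [M].
The missing factor must have dimensions [L M T^-1] / [M] = [L T^-1], i.e. velocity (v).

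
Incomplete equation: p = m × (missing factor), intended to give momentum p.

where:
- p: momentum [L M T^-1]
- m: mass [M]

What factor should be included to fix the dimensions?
v (velocity), dimensions [L T^-1]

p has dimensions [L M T^-1] and m has dimensions [M].
The missing factor must have dimensions [L M T^-1] / [M] = [L T^-1], i.e. velocity (v).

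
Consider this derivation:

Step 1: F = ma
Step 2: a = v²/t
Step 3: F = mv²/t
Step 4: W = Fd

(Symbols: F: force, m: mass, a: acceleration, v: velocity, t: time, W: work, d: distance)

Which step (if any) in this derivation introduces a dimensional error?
Step 2

Step 1: F = ma → LHS [L M T^-2], RHS [L M T^-2] ✓
Step 2: a = v²/t → LHS [L T^-2], RHS [L^2 T^-3] ✗

The first dimensional inconsistency appears in step 2: a = v²/t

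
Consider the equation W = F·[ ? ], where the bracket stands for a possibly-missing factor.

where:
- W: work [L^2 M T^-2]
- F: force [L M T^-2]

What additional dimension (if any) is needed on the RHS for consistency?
[L] — length (e.g. a distance d)

W has dimensions [L^2 M T^-2]; F has dimensions [L M T^-2].
The bracketed factor must supply [L^2 M T^-2] / [L M T^-2] = [L].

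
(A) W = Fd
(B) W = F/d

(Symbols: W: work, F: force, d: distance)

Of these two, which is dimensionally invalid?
(B)

(A) W = Fd: LHS [L^2 M T^-2], RHS [L^2 M T^-2] ✓
(B) W = F/d: LHS [L^2 M T^-2], RHS [M T^-2] ✗

Expression (B) W = F/d is dimensionally incorrect.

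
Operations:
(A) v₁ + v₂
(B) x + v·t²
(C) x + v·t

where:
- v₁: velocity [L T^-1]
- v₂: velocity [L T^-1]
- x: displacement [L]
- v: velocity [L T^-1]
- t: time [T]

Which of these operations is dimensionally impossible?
(B) x + v·t²

(A) v₁ + v₂: v₁ [L T^-1] and v₂ [L T^-1] — same dimensions ✓
(B) x + v·t²: x [L] and v·t² [L T] — different dimensions cannot be added/subtracted ✗
(C) x + v·t: x [L] and v·t [L] — same dimensions ✓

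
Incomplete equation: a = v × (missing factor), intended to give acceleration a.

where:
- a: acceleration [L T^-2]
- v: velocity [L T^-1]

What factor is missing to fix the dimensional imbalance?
1/t (inverse time), dimensions [T^-1]

a has dimensions [L T^-2] and v has dimensions [L T^-1].
The missing factor must have dimensions [L T^-2] / [L T^-1] = [T^-1], i.e. inverse time (1/t).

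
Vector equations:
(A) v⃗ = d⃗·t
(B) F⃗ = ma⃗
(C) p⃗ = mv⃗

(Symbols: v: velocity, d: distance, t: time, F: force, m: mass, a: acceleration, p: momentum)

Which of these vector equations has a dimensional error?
(A) v⃗ = d⃗·t

(A) v⃗ = d⃗·t: LHS [L T^-1], RHS [L T] ✗ — velocity is displacement per time; should be d⃗/t
(B) F⃗ = ma⃗: LHS [L M T^-2], RHS [L M T^-2] ✓ — Force and acceleration are vectors, mass is a scalar
(C) p⃗ = mv⃗: LHS [L M T^-1], RHS [L M T^-1] ✓ — mass (scalar) times velocity (vector)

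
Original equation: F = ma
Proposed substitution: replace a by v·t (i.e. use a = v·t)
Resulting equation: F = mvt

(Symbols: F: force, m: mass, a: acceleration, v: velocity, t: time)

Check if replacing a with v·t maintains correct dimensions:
No

[a] = [L T^-2] and [v·t] = [L]. These differ, so the substitution replaces a quantity by one of different dimensions and the result F = mvt has LHS [L M T^-2] vs RHS [L M] — inconsistent.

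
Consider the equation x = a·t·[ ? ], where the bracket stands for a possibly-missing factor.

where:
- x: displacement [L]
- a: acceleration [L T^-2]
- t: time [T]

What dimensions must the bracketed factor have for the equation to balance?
[T] — time (e.g. t)

x has dimensions [L]; a·t has dimensions [L T^-1].
The bracketed factor must supply [L] / [L T^-1] = [T].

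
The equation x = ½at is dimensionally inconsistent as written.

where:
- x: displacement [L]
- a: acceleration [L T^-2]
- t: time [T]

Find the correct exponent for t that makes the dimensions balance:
The exponent of t should be 2: x = ½at^2

The LHS x has dimensions [L]; t has dimensions [T].
As written, the RHS ½at (exponent 1 on t) has dimensions [L T^-1], which does not match.
With exponent 2, the RHS ½at^2 has dimensions [L], matching the LHS.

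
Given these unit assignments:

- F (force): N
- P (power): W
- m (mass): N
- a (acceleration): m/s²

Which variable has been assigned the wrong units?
m

The variable m (mass) should have units kg, not N.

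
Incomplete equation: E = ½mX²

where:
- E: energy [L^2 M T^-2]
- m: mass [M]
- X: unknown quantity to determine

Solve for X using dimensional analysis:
X = v (velocity), dimensions [L T^-1]

E has dimensions [L^2 M T^-2]; the rest of the RHS (½m) has dimensions [M].
So X² must have dimensions [L^2 T^-2], i.e. X has dimensions [L T^-1] — X = v (velocity).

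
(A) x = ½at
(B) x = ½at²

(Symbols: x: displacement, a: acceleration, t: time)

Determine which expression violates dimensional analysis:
(A)

(A) x = ½at: LHS [L], RHS [L T^-1] ✗
(B) x = ½at²: LHS [L], RHS [L] ✓

Expression (A) x = ½at is dimensionally incorrect.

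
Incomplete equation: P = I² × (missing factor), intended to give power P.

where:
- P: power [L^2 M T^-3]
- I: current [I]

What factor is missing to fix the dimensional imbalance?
R (resistance), dimensions [I^-2 L^2 M T^-3]

P has dimensions [L^2 M T^-3] and I² has dimensions [I^2].
The missing factor must have dimensions [L^2 M T^-3] / [I^2] = [I^-2 L^2 M T^-3], i.e. resistance (R).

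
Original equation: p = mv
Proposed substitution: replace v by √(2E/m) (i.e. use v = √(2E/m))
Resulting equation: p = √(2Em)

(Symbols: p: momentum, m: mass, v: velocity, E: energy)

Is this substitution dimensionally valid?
Yes

[v] = [L T^-1] and [√(2E/m)] = [L T^-1]. These match, so the substitution replaces a quantity by one of the same dimensions and the result p = √(2Em) has LHS [L M T^-1] vs RHS [L M T^-1] — still consistent.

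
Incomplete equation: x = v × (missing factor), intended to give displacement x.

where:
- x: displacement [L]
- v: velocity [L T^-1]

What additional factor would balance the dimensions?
t (time), dimensions [T]

x has dimensions [L] and v has dimensions [L T^-1].
The missing factor must have dimensions [L] / [L T^-1] = [T], i.e. time (t).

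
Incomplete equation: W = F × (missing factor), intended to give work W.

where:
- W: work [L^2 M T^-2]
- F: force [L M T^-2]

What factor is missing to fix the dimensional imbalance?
d (distance), dimensions [L]

W has dimensions [L^2 M T^-2] and F has dimensions [L M T^-2].
The missing factor must have dimensions [L^2 M T^-2] / [L M T^-2] = [L], i.e. distance (d).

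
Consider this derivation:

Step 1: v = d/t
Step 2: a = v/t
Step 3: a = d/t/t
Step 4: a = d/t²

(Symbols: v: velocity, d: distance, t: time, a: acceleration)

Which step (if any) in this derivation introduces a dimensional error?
No step introduces an error — all steps are dimensionally consistent.

Step 1: v = d/t → LHS [L T^-1], RHS [L T^-1] ✓
Step 2: a = v/t → LHS [L T^-2], RHS [L T^-2] ✓
Step 3: a = d/t/t → LHS [L T^-2], RHS [L T^-2] ✓
Step 4: a = d/t² → LHS [L T^-2], RHS [L T^-2] ✓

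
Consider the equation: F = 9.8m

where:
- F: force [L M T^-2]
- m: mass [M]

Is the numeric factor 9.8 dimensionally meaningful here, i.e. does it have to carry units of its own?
Yes

F has dimensions [L M T^-2], while m alone has dimensions [M]. For the equation to balance, the factor 9.8 must carry dimensions [L T^-2] — it is a dimensional constant (a numerical value of a physical quantity with its units suppressed), not a pure number.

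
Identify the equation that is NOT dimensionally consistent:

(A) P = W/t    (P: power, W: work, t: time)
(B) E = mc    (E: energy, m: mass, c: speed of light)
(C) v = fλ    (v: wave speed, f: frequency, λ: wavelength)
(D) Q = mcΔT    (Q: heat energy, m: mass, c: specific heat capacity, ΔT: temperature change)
(B) E = mc

The equation (B) E = mc is dimensionally incorrect.

LHS (E): [L^2 M T^-2]
RHS (mc): [L M T^-1] ✗

The dimensions do not match. The other three equations balance.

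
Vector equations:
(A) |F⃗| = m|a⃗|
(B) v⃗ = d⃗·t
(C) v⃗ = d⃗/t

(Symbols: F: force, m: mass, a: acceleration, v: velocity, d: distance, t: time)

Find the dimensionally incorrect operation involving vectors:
(B) v⃗ = d⃗·t

(A) |F⃗| = m|a⃗|: LHS [L M T^-2], RHS [L M T^-2] ✓ — magnitudes of vectors are scalars
(B) v⃗ = d⃗·t: LHS [L T^-1], RHS [L T] ✗ — velocity is displacement per time; should be d⃗/t
(C) v⃗ = d⃗/t: LHS [L T^-1], RHS [L T^-1] ✓ — displacement (vector) divided by time (scalar)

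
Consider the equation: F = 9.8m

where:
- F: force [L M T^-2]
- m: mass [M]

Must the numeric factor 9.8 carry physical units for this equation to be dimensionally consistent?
Yes

F has dimensions [L M T^-2], while m alone has dimensions [M]. For the equation to balance, the factor 9.8 must carry dimensions [L T^-2] — it is a dimensional constant (a numerical value of a physical quantity with its units suppressed), not a pure number.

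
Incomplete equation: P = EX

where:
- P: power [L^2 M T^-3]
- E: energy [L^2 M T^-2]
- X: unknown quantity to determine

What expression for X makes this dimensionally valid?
X = f (inverse time / frequency (1/t)), dimensions [T^-1]

P has dimensions [L^2 M T^-3]; the rest of the RHS (E) has dimensions [L^2 M T^-2].
So X must have dimensions [T^-1] — X = f (inverse time / frequency (1/t)).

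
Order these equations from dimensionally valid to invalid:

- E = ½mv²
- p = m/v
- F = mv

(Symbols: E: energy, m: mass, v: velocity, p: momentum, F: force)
Dimensionally correct: E = ½mv²
Dimensionally incorrect: p = m/v, F = mv
Ordered (correct first, then incorrect): E = ½mv², p = m/v, F = mv

- E = ½mv²: LHS [L^2 M T^-2], RHS [L^2 M T^-2] → correct ✓
- p = m/v: LHS [L M T^-1], RHS [L^-1 M T] → incorrect ✗
- F = mv: LHS [L M T^-2], RHS [L M T^-1] → incorrect ✗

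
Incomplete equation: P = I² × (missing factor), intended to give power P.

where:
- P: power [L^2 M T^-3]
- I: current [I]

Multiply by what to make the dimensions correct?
R (resistance), dimensions [I^-2 L^2 M T^-3]

P has dimensions [L^2 M T^-3] and I² has dimensions [I^2].
The missing factor must have dimensions [L^2 M T^-3] / [I^2] = [I^-2 L^2 M T^-3], i.e. resistance (R).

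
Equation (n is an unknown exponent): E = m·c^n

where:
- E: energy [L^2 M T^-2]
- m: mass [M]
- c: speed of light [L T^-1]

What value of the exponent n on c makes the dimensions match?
n = 2

E has dimensions [L^2 M T^-2]; c has dimensions [L T^-1].
The rest of the RHS has dimensions [M], so c^n must supply [L^2 T^-2].
With n = 2: m·c^2 has dimensions [L^2 M T^-2], matching the LHS ✓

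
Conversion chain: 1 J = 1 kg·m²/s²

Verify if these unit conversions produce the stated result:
The chain is correct (no errors).

Correct: Joule is defined as kg·m²/s²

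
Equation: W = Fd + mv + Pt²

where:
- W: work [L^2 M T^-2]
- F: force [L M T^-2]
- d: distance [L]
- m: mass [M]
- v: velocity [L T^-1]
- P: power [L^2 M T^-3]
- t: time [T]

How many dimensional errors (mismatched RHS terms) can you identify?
2

LHS W: [L^2 M T^-2]
- Fd: [L^2 M T^-2] ✓
- mv: [L M T^-1] ✗
- Pt²: [L^2 M T^-1] ✗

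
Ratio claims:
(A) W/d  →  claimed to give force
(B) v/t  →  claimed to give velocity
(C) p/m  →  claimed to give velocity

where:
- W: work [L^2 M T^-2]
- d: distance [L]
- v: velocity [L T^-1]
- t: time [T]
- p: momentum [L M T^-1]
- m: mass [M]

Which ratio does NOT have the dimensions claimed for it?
(B) v/t does not give velocity

(A) W/d: [L M T^-2] = force [L M T^-2] ✓
(B) v/t: [L T^-2] ≠ velocity [L T^-1] ✗
(C) p/m: [L T^-1] = velocity [L T^-1] ✓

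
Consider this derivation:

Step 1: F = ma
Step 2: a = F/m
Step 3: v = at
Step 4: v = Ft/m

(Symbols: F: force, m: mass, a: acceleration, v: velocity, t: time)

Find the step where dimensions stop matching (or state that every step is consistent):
No step introduces an error — all steps are dimensionally consistent.

Step 1: F = ma → LHS [L M T^-2], RHS [L M T^-2] ✓
Step 2: a = F/m → LHS [L T^-2], RHS [L T^-2] ✓
Step 3: v = at → LHS [L T^-1], RHS [L T^-1] ✓
Step 4: v = Ft/m → LHS [L T^-1], RHS [L T^-1] ✓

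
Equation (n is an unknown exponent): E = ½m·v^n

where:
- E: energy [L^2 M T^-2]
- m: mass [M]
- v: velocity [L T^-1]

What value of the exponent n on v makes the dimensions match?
n = 2

E has dimensions [L^2 M T^-2]; v has dimensions [L T^-1].
The rest of the RHS has dimensions [M], so v^n must supply [L^2 T^-2].
With n = 2: ½m·v^2 has dimensions [L^2 M T^-2], matching the LHS ✓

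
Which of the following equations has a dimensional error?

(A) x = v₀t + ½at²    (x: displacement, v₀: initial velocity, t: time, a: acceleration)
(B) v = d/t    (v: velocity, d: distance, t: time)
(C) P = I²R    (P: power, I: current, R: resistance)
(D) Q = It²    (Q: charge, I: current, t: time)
(D) Q = It²

The equation (D) Q = It² is dimensionally incorrect.

LHS (Q): [I T]
RHS (It²): [I T^2] ✗

The dimensions do not match. The other three equations balance.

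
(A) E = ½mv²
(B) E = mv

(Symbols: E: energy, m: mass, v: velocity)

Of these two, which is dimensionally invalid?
(B)

(A) E = ½mv²: LHS [L^2 M T^-2], RHS [L^2 M T^-2] ✓
(B) E = mv: LHS [L^2 M T^-2], RHS [L M T^-1] ✗

Expression (B) E = mv is dimensionally incorrect.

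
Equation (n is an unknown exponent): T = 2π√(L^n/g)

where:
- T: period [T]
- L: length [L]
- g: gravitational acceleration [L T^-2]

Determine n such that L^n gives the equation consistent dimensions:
n = 1

T has dimensions [T]; L has dimensions [L].
With n = 1: 2π√(L^1/g) has dimensions [T], matching the LHS ✓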